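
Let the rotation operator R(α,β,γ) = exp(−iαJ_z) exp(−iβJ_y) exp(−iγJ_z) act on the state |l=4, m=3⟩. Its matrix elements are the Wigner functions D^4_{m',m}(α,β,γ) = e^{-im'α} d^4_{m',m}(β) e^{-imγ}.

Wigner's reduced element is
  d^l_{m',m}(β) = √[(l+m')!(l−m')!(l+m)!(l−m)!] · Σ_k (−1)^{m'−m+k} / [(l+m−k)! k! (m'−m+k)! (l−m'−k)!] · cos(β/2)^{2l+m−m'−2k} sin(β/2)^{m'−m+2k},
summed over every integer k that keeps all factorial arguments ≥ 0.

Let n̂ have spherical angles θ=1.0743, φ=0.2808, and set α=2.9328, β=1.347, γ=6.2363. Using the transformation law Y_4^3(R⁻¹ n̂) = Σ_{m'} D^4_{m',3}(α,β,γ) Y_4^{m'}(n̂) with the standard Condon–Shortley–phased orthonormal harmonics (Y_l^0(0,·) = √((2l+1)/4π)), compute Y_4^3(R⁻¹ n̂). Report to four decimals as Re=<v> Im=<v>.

Re=0.1046 Im=-0.3408

Need the full column D^4_{m',3} for m'=−4..4 at α=2.9328, β=1.347, γ=6.2363.
cos(β/2)=0.781643, sin(β/2)=0.623726
d^4_{-4,3}: single k=7 term ⇒ +0.081191;  D = +0.062384-0.051963i
d^4_{-3,3}: k∈[6..7] ⇒ +0.251812 -0.022906 = +0.228906;  D = -0.202430+0.106864i
d^4_{-2,3}: k∈[5..6] ⇒ +0.506033 -0.107406 = +0.398627;  D = +0.383440-0.108986i
d^4_{-1,3}: k∈[4..5] ⇒ +0.747357 -0.285528 = +0.461829;  D = -0.460757+0.031443i
d^4_{0,3}: k∈[3..4] ⇒ +0.837699 -0.533406 = +0.304293;  D = +0.301288+0.042660i
d^4_{1,3}: k∈[2..3] ⇒ +0.704222 -0.747357 = -0.043135;  D = +0.040528+0.014769i
d^4_{2,3}: k∈[1..2] ⇒ +0.416024 -0.794711 = -0.378687;  D = -0.321198-0.200589i
d^4_{3,3}: k∈[0..1] ⇒ +0.139338 -0.621065 = -0.481727;  D = +0.346830+0.334320i
d^4_{4,3}: single k=0 term ⇒ -0.314485;  D = -0.176263-0.260445i
Y_4^{m'}(θ=1.0743,φ=0.2808) and Σ D·Y over m':
  (+0.0624-0.0520i)·(+0.1145-0.2384i)  (-0.2024+0.1069i)·(+0.2698-0.3024i)  (+0.3834-0.1090i)·(+0.1288-0.0810i)  (-0.4608+0.0314i)·(-0.2688+0.0775i)  (+0.3013+0.0427i)·(-0.2121+0.0000i)  (+0.0405+0.0148i)·(+0.2688+0.0775i)  (-0.3212-0.2006i)·(+0.1288+0.0810i)  (+0.3468+0.3343i)·(-0.2698-0.3024i)  (-0.1763-0.2604i)·(+0.1145+0.2384i)
Y_4^3(R⁻¹ n̂) = +0.104592-0.340772i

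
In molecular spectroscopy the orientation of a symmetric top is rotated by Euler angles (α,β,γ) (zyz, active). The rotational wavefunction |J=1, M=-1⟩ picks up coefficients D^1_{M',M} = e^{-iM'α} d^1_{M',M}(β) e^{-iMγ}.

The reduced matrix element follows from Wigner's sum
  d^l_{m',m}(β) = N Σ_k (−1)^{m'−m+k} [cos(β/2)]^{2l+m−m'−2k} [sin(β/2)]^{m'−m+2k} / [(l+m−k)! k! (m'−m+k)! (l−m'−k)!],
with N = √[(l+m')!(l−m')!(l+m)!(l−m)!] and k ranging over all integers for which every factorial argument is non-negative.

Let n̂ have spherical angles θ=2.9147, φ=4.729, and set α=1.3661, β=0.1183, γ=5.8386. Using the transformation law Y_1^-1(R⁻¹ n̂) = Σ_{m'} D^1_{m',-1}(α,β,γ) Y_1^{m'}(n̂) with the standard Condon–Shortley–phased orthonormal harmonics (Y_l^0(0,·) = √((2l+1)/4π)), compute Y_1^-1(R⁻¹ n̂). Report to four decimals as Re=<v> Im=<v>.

Re=-0.0248 Im=0.0307

Need the full column D^1_{m',-1} for m'=−1..1 at α=1.3661, β=0.1183, γ=5.8386.
cos(β/2)=0.998251, sin(β/2)=0.059116
d^1_{-1,-1}: single k=0 term ⇒ +0.996505;  D = +0.602501+0.793735i
d^1_{0,-1}: single k=0 term ⇒ -0.083456;  D = -0.075343+0.035893i
d^1_{1,-1}: single k=0 term ⇒ +0.003495;  D = -0.000830-0.003395i
Y_1^{m'}(θ=2.9147,φ=4.729) and Σ D·Y over m':
  (+0.6025+0.7937i)·(+0.0013+0.0777i)  (-0.0753+0.0359i)·(-0.4761+0.0000i)  (-0.0008-0.0034i)·(-0.0013+0.0777i)
Y_1^-1(R⁻¹ n̂) = -0.024768+0.030696i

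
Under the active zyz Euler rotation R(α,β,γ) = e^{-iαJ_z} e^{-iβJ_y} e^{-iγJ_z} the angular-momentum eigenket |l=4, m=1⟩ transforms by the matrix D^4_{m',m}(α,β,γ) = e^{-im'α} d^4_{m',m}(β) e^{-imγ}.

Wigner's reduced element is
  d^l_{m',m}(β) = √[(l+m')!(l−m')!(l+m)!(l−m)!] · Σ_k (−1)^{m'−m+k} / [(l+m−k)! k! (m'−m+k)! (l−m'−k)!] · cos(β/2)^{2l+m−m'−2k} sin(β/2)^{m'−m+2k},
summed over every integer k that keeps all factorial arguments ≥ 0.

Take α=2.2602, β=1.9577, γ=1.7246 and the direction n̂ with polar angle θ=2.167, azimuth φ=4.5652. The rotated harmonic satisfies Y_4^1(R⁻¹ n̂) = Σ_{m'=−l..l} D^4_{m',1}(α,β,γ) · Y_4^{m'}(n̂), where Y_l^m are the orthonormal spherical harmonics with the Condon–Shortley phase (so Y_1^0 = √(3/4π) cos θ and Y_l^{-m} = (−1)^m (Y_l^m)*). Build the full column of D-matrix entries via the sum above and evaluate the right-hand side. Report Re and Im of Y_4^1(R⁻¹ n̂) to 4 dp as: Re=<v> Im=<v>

Re=-0.1670 Im=0.2747

Need the full column D^4_{m',1} for m'=−4..4 at α=2.2602, β=1.9577, γ=1.7246.
cos(β/2)=0.557977, sin(β/2)=0.829856
d^4_{-4,1}: single k=5 term ⇒ +0.511632;  D = +0.262074+0.439414i
d^4_{-3,1}: k∈[4..5] ⇒ +0.608130 -0.807087 = -0.198957;  D = -0.067027+0.187327i
d^4_{-2,1}: k∈[3..5] ⇒ +0.437125 -1.450341 +0.641612 = -0.371603;  D = +0.349607-0.125952i
d^4_{-1,1}: k∈[2..5] ⇒ +0.207828 -1.379109 +1.525251 -0.224917 = +0.129053;  D = +0.110981+0.065863i
d^4_{0,1}: k∈[1..4] ⇒ +0.062493 -0.829387 +1.834552 -0.676319 = +0.391339;  D = -0.059952-0.386720i
d^4_{1,1}: k∈[0..3] ⇒ +0.009396 -0.311742 +1.379109 -1.016834 = +0.059928;  D = -0.039857+0.044753i
d^4_{2,1}: k∈[0..2] ⇒ -0.059286 +0.655688 -0.966894 = -0.370492;  D = -0.370222-0.014144i
d^4_{3,1}: k∈[0..1] ⇒ +0.164959 -0.608130 = -0.443171;  D = +0.268631+0.352475i
d^4_{4,1}: single k=0 term ⇒ -0.231305;  D = +0.052772-0.225205i
Y_4^{m'}(θ=2.167,φ=4.5652) and Σ D·Y over m':
  (+0.2621+0.4394i)·(+0.1725+0.1152i)  (-0.0670+0.1873i)·(-0.1702+0.3600i)  (+0.3496-0.1260i)·(-0.2646-0.0802i)  (+0.1110+0.0659i)·(-0.0256+0.1724i)  (-0.0600-0.3867i)·(-0.3152+0.0000i)  (-0.0399+0.0448i)·(+0.0256+0.1724i)  (-0.3702-0.0141i)·(-0.2646+0.0802i)  (+0.2686+0.3525i)·(+0.1702+0.3600i)  (+0.0528-0.2252i)·(+0.1725-0.1152i)
Y_4^1(R⁻¹ n̂) = -0.167011+0.274692i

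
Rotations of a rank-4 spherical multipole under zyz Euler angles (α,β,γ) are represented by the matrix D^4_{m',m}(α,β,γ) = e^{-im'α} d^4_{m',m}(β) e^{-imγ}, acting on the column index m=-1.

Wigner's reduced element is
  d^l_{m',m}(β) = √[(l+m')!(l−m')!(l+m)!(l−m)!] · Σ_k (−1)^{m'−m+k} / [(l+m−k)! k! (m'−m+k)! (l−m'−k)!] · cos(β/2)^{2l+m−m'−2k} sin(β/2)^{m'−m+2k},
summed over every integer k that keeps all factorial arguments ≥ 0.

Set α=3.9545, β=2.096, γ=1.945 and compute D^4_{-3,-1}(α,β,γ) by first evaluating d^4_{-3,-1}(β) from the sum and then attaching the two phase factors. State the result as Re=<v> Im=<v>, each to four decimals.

Re=-0.1198 Im=-0.3512

First d^4_{-3,-1}(β=2.096), then the phase factors e^{-i(-3)α} and e^{-i(-1)γ}:
With c≡cos(β/2)=0.499305 and s≡sin(β/2)=0.866426, N=[1·5040·6·120]^{1/2}=1904.940944
k∈{2,3} keeps every argument non-negative
  k=2: (−1)^0·1904.9409/(240)·0.4993^6·0.8664^2 = +0.092327
  k=3: (−1)^1·1904.9409/(144)·0.4993^4·0.8664^4 = -0.463350
d^4_{-3,-1}(2.096) = +0.092327 -0.463350 = -0.371023
Attach z-rotation phases: D = e^{-i(-3)(3.9545)}·(-0.371023)·e^{-i(-1)(1.945)} = -0.119759-0.351163i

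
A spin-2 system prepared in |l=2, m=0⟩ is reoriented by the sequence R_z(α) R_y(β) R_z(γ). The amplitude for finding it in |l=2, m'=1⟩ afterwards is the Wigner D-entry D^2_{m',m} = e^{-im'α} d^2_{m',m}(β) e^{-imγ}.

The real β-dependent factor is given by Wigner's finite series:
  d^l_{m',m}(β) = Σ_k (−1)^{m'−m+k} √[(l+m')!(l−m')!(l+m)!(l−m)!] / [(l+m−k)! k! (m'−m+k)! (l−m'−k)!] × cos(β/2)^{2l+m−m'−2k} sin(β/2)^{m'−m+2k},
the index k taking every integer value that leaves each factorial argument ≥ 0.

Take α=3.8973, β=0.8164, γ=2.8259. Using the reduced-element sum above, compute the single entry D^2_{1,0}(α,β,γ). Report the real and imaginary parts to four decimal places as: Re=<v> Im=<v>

Re=0.4448 Im=-0.4192

D^2_{1,0}(3.8973,0.8164,2.8259) = e^{-i·1·3.8973}·d^2_{1,0}(0.8164)·e^{-i·0·2.8259}. Compute d first:
c=cos(0.8164/2)=0.917837, s=sin(0.8164/2)=0.396958; N=√[6·1·2·2]=4.898979
k: max(0,(0)−(1))=0 … min(2+(0),2−(1))=1
  k=0: (−1)^1·4.8990/(2)·0.9178^3·0.3970^1 = -0.751825
  k=1: (−1)^2·4.8990/(2)·0.9178^1·0.3970^3 = +0.140629
d^2_{1,0}(0.8164) = -0.751825 +0.140629 = -0.611196
D = (-0.727787+0.685804i)·(-0.611196)·(+1.000000+0.000000i) = +0.444820-0.419160i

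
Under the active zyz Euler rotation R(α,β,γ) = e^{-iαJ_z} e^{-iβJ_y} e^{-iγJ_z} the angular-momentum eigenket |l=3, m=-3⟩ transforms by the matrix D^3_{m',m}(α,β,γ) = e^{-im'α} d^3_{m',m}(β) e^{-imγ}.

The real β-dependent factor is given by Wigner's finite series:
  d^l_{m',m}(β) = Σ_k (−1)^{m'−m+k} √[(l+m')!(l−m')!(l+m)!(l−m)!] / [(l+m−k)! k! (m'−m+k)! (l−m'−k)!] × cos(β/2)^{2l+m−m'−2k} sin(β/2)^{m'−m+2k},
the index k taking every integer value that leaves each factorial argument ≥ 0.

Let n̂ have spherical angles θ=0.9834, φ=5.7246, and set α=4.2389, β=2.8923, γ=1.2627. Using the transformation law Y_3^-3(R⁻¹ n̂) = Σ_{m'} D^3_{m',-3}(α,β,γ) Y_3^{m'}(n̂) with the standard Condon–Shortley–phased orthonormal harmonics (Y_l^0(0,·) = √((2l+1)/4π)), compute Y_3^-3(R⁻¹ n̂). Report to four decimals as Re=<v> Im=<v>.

Re=-0.0212 Im=-0.2594

Need the full column D^3_{m',-3} for m'=−3..3 at α=4.2389, β=2.8923, γ=1.2627.
cos(β/2)=0.124324, sin(β/2)=0.992242
d^3_{-3,-3}: single k=0 term ⇒ +0.000004;  D = -0.000003-0.000003i
d^3_{-2,-3}: single k=0 term ⇒ -0.000072;  D = -0.000069+0.000021i
d^3_{-1,-3}: single k=0 term ⇒ +0.000911;  D = -0.000157+0.000897i
d^3_{0,-3}: single k=0 term ⇒ -0.008395;  D = +0.006701+0.005057i
d^3_{1,-3}: single k=0 term ⇒ +0.058026;  D = +0.052229-0.025281i
d^3_{2,-3}: single k=0 term ⇒ -0.292899;  D = +0.006645-0.292823i
d^3_{3,-3}: single k=0 term ⇒ +0.954344;  D = -0.839258-0.454332i
Y_3^{m'}(θ=0.9834,φ=5.7246) and Σ D·Y over m':
  (-0.0000-0.0000i)·(-0.0252+0.2393i)  (-0.0001+0.0000i)·(+0.1720+0.3527i)  (-0.0002+0.0009i)·(+0.1222+0.0764i)  (+0.0067+0.0051i)·(-0.3028+0.0000i)  (+0.0522-0.0253i)·(-0.1222+0.0764i)  (+0.0066-0.2928i)·(+0.1720-0.3527i)  (-0.8393-0.4543i)·(+0.0252+0.2393i)
Y_3^-3(R⁻¹ n̂) = -0.021169-0.259369i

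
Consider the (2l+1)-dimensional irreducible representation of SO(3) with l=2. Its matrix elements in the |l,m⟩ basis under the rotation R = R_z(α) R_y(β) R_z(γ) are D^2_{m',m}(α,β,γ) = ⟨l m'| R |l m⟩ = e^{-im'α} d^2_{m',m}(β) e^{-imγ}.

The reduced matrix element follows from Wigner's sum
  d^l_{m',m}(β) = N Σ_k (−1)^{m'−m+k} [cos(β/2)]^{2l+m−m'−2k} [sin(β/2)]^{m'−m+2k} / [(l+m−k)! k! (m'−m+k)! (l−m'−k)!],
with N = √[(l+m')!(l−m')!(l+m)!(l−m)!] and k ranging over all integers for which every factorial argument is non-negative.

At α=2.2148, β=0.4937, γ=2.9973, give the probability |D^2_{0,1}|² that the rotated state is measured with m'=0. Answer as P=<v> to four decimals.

First d^2_{0,1}(β=0.4937), then the phase factors e^{-i(0)α} and e^{-i(1)γ}:
c=cos(0.4937/2)=0.969687, s=sin(0.4937/2)=0.244351; N=√[2·2·6·1]=4.898979
k: max(0,(1)−(0))=1 … min(2+(1),2−(0))=2
  k=1: (−1)^0·4.8990/(2)·0.9697^3·0.2444^1 = +0.545737
  k=2: (−1)^1·4.8990/(2)·0.9697^1·0.2444^3 = -0.034654
d^2_{0,1}(0.4937) = +0.545737 -0.034654 = +0.511084
|D^2_{0,1}|² = |d^2_{0,1}(β)|² = (+0.511084)² = 0.261207 (the z-rotation phases have unit modulus)

P=0.2612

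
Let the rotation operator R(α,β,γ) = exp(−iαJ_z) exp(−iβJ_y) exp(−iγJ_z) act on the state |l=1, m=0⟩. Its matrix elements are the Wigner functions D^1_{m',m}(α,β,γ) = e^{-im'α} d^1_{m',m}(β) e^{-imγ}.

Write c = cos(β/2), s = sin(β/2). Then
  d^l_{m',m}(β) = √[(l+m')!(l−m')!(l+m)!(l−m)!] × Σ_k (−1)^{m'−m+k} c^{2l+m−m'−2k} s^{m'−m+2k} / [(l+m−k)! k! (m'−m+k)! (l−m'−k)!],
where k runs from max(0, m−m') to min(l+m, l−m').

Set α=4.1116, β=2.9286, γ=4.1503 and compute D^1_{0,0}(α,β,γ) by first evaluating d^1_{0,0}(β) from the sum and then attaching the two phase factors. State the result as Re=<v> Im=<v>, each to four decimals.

First d^1_{0,0}(β=2.9286), then the phase factors e^{-i(0)α} and e^{-i(0)γ}:
Half-angle: c=0.106295, s=0.994335. N=√(1·1·1·1)=1.000000
k∈{0,1} keeps every argument non-negative
  k=0: (−1)^0·1.0000/(1)·0.1063^2·0.9943^0 = +0.011299
  k=1: (−1)^1·1.0000/(1)·0.1063^0·0.9943^2 = -0.988701
d^1_{0,0}(2.9286) = +0.011299 -0.988701 = -0.977403
Phases: e^{-i·(0)·4.1116}=+1.000000+0.000000i, e^{-i·(0)·4.1503}=+1.000000+0.000000i ⇒ D=-0.977403+0.000000i

Re=-0.9774 Im=0.0000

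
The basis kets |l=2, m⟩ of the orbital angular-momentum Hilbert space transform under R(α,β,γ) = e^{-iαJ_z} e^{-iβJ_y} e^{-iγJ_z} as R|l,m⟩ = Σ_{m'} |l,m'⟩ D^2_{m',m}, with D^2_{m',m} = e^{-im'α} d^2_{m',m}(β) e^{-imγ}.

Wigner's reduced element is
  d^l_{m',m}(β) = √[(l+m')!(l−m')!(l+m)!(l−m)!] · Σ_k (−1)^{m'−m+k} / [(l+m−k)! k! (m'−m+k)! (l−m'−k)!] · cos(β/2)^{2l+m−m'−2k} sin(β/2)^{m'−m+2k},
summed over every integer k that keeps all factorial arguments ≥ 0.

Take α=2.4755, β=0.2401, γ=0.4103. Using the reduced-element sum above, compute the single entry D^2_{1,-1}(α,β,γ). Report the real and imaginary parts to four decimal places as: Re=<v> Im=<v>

Split into d^2_{1,-1}(β=0.2401) × two z-phases.
With c≡cos(β/2)=0.992803 and s≡sin(β/2)=0.119762, N=[6·1·1·6]^{1/2}=6.000000
k∈{0,1} keeps every argument non-negative
  k=0: (−1)^2·6.0000/(2)·0.9928^2·0.1198^2 = +0.042412
  k=1: (−1)^3·6.0000/(6)·0.9928^0·0.1198^4 = -0.000206
d^2_{1,-1}(0.2401) = +0.042412 -0.000206 = +0.042206
Attach z-rotation phases: D = e^{-i(1)(2.4755)}·(+0.042206)·e^{-i(-1)(0.4103)} = -0.020027-0.037152i

Re=-0.0200 Im=-0.0372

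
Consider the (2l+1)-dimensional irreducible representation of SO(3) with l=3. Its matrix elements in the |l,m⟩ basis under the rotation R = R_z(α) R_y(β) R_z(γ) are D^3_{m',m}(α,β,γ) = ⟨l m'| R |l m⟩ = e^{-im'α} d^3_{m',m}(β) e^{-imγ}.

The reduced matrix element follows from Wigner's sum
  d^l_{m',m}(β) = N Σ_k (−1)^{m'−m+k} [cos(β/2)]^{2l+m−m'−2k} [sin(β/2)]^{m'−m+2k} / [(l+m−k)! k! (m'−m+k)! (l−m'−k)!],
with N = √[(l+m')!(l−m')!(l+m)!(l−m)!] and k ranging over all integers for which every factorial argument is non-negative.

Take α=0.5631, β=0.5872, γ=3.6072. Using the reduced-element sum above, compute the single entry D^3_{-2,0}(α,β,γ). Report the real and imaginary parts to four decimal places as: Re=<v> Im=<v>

First d^3_{-2,0}(β=0.5872), then the phase factors e^{-i(-2)α} and e^{-i(0)γ}:
c=cos(0.5872/2)=0.957208, s=sin(0.5872/2)=0.289400; N=√[1·120·6·6]=65.726707
Admissible k: 2..3 (factorial args all ≥0)
  k=2: (−1)^0·65.7267/(12)·0.9572^4·0.2894^2 = +0.385109
  k=3: (−1)^1·65.7267/(12)·0.9572^2·0.2894^4 = -0.035202
d^3_{-2,0}(0.5872) = +0.385109 -0.035202 = +0.349907
D = (+0.430093+0.902784i)·(+0.349907)·(+1.000000+0.000000i) = +0.150493+0.315890i

Re=0.1505 Im=0.3159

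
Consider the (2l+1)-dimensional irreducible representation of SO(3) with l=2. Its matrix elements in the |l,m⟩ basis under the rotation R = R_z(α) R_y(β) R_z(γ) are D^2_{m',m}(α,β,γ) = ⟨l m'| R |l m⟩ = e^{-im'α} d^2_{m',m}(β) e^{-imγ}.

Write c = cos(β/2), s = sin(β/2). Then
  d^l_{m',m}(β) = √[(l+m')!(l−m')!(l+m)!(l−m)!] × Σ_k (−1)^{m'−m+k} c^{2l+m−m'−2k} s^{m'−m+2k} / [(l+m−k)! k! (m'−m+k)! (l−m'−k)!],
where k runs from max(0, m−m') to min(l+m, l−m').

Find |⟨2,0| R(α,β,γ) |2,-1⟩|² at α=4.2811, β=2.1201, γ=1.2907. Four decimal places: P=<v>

P=0.2974

Split into d^2_{0,-1}(β=2.1201) × two z-phases.
Half-angle: c=0.488828, s=0.872380. N=√(2·2·1·6)=4.898979
Admissible k: 0..1 (factorial args all ≥0)
  k=0: (−1)^1·4.8990/(2)·0.4888^3·0.8724^1 = -0.249604
  k=1: (−1)^2·4.8990/(2)·0.4888^1·0.8724^3 = +0.794967
d^2_{0,-1}(2.1201) = -0.249604 +0.794967 = +0.545363
|D^2_{0,-1}|² = |d^2_{0,-1}(β)|² = (+0.545363)² = 0.297421 (the z-rotation phases have unit modulus)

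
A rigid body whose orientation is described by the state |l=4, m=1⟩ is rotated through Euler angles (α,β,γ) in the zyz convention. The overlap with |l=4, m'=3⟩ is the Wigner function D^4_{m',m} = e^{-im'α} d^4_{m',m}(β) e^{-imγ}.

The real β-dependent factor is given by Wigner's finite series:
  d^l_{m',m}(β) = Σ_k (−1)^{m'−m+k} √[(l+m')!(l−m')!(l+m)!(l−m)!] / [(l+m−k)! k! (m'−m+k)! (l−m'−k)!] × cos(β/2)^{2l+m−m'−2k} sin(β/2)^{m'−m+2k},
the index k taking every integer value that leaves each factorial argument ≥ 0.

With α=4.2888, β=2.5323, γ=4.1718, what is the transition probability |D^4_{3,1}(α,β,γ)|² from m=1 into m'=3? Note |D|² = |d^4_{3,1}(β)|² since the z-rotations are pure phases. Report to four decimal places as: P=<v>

P=0.0070

First d^4_{3,1}(β=2.5323), then the phase factors e^{-i(3)α} and e^{-i(1)γ}:
c=cos(2.5323/2)=0.299956, s=sin(2.5323/2)=0.953953; N=√[5040·1·120·6]=1904.940944
k: max(0,(1)−(3))=0 … min(4+(1),4−(3))=1
  k=0: (−1)^2·1904.9409/(240)·0.3000^6·0.9540^2 = +0.005261
  k=1: (−1)^3·1904.9409/(144)·0.3000^4·0.9540^4 = -0.088686
d^4_{3,1}(2.5323) = +0.005261 -0.088686 = -0.083425
|D^4_{3,1}|² = |d^4_{3,1}(β)|² = (-0.083425)² = 0.006960 (the z-rotation phases have unit modulus)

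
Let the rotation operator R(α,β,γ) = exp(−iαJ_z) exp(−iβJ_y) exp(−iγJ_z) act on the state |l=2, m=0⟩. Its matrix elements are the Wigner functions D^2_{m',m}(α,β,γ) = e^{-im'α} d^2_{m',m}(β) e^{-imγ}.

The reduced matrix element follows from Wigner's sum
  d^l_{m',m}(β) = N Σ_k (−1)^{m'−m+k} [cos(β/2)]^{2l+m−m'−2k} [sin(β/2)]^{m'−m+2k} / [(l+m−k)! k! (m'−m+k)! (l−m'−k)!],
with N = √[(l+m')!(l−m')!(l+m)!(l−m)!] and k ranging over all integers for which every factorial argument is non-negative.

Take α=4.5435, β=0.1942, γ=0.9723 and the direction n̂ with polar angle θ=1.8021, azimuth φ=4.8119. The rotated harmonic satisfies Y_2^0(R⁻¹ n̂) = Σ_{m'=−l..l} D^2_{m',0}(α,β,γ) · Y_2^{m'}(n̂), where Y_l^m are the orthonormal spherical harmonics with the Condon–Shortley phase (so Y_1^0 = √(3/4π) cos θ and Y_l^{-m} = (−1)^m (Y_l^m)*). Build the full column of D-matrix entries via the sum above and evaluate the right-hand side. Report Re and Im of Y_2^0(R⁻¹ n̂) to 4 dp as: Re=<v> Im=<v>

Need the full column D^2_{m',0} for m'=−2..2 at α=4.5435, β=0.1942, γ=0.9723.
cos(β/2)=0.995289, sin(β/2)=0.096947
d^2_{-2,0}: single k=2 term ⇒ +0.022806;  D = -0.021517+0.007558i
d^2_{-1,0}: k∈[1..2] ⇒ +0.234132 -0.002221 = +0.231910;  D = -0.038981-0.228611i
d^2_{0,0}: k∈[0..2] ⇒ +0.981291 -0.037242 +0.000088 = +0.944137;  D = +0.944137+0.000000i
d^2_{1,0}: k∈[0..1] ⇒ -0.234132 +0.002221 = -0.231910;  D = +0.038981-0.228611i
d^2_{2,0}: single k=0 term ⇒ +0.022806;  D = -0.021517-0.007558i
Y_2^{m'}(θ=1.8021,φ=4.8119) and Σ D·Y over m':
  (-0.0215+0.0076i)·(-0.3587+0.0724i)  (-0.0390-0.2286i)·(-0.0171-0.1715i)  (+0.9441+0.0000i)·(-0.2657+0.0000i)  (+0.0390-0.2286i)·(+0.0171-0.1715i)  (-0.0215-0.0076i)·(-0.3587-0.0724i)
Y_2^0(R⁻¹ n̂) = -0.313575+0.000000i

Re=-0.3136 Im=0.0000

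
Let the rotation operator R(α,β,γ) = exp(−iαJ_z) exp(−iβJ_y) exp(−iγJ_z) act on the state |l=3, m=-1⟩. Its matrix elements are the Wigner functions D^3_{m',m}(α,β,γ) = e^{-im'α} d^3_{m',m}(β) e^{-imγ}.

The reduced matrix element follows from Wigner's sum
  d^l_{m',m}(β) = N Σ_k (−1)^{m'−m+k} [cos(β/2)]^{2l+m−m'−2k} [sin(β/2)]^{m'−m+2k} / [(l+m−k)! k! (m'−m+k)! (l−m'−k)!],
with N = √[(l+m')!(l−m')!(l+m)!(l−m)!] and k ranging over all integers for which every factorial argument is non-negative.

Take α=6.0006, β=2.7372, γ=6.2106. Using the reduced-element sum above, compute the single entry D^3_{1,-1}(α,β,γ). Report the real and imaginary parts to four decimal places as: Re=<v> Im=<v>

Re=0.5830 Im=0.1243

Split into d^3_{1,-1}(β=2.7372) × two z-phases.
Half-angle: c=0.200821, s=0.979628. N=√(24·2·2·24)=48.000000
k: max(0,(-1)−(1))=0 … min(3+(-1),3−(1))=2
  k=0: (−1)^2·48.0000/(8)·0.2008^4·0.9796^2 = +0.009365
  k=1: (−1)^3·48.0000/(6)·0.2008^2·0.9796^4 = -0.297135
  k=2: (−1)^4·48.0000/(48)·0.2008^0·0.9796^6 = +0.883826
d^3_{1,-1}(2.7372) = +0.009365 -0.297135 +0.883826 = +0.596056
Phases: e^{-i·(1)·6.0006}=+0.960338+0.278839i, e^{-i·(-1)·6.2106}=+0.997367-0.072522i ⇒ D=+0.582961+0.124254i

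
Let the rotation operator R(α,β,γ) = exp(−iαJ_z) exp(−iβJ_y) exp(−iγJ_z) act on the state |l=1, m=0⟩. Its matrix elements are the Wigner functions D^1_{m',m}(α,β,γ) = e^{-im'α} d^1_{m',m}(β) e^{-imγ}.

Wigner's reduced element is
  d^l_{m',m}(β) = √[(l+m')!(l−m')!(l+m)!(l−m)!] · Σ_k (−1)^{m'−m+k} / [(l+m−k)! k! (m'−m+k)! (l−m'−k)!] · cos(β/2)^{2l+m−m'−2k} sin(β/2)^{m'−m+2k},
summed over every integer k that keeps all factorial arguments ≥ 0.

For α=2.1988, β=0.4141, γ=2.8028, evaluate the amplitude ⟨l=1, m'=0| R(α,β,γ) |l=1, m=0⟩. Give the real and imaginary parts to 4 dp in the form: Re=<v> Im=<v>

First d^1_{0,0}(β=0.4141), then the phase factors e^{-i(0)α} and e^{-i(0)γ}:
Half-angle: c=0.978642, s=0.205574. N=√(1·1·1·1)=1.000000
The bounds max(0,m−m')=0 and min(l+m,l−m')=1 give 2 terms
  k=0: (−1)^0·1.0000/(1)·0.9786^2·0.2056^0 = +0.957739
  k=1: (−1)^1·1.0000/(1)·0.9786^0·0.2056^2 = -0.042261
d^1_{0,0}(0.4141) = +0.957739 -0.042261 = +0.915479
Attach z-rotation phases: D = e^{-i(0)(2.1988)}·(+0.915479)·e^{-i(0)(2.8028)} = +0.915479+0.000000i

Re=0.9155 Im=0.0000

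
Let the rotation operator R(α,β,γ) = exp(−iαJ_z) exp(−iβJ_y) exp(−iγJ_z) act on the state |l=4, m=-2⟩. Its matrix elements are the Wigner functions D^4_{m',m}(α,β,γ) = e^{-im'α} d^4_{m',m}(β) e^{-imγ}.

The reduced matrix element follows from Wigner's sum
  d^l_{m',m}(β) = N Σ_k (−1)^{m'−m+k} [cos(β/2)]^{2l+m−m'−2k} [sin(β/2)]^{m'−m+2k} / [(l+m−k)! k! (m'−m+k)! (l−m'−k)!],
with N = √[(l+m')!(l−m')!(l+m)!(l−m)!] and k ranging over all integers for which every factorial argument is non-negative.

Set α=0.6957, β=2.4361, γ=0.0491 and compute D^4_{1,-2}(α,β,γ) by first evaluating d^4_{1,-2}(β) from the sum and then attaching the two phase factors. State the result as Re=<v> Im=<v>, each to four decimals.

First d^4_{1,-2}(β=2.4361), then the phase factors e^{-i(1)α} and e^{-i(-2)γ}:
Half-angle: c=0.345476, s=0.938427. N=√(120·6·2·720)=1018.233765
k: max(0,(-2)−(1))=0 … min(4+(-2),4−(1))=2
  k=0: (−1)^3·1018.2338/(72)·0.3455^5·0.9384^3 = -0.057519
  k=1: (−1)^4·1018.2338/(48)·0.3455^3·0.9384^5 = +0.636597
  k=2: (−1)^5·1018.2338/(240)·0.3455^1·0.9384^7 = -0.939419
d^4_{1,-2}(2.4361) = -0.057519 +0.636597 -0.939419 = -0.360341
Phases: e^{-i·(1)·0.6957}=+0.767605-0.640923i, e^{-i·(-2)·0.0491}=+0.995182+0.098042i ⇒ D=-0.297910+0.202720i

Re=-0.2979 Im=0.2027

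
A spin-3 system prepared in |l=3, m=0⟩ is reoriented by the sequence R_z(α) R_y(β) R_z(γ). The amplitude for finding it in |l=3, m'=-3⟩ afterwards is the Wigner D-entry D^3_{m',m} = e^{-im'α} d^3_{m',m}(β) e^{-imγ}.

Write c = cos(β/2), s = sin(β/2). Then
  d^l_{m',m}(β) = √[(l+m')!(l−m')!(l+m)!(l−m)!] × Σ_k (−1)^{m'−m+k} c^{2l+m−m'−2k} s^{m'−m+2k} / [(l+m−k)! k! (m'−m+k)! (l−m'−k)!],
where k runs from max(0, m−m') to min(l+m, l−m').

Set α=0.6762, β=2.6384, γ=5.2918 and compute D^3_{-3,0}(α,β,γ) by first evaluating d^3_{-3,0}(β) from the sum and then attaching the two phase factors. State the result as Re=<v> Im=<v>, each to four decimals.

Re=-0.0277 Im=0.0562

First d^3_{-3,0}(β=2.6384), then the phase factors e^{-i(-3)α} and e^{-i(0)γ}:
Half-angle: c=0.248950, s=0.968516. N=√(1·720·6·6)=160.996894
Admissible k: 3..3 (factorial args all ≥0)
  k=3: (−1)^0·160.9969/(36)·0.2490^3·0.9685^3 = +0.062686
d^3_{-3,0}(2.6384) = +0.062686
D = (-0.441979+0.897025i)·(+0.062686)·(+1.000000+0.000000i) = -0.027706+0.056231i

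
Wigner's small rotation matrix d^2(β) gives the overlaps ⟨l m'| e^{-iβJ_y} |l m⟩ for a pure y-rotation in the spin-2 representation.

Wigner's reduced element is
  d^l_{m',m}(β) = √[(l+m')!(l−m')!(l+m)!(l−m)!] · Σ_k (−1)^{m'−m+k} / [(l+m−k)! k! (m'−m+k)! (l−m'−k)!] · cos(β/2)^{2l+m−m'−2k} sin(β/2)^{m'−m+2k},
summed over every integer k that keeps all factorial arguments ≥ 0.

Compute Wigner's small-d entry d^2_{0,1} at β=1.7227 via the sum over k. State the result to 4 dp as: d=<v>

d=-0.1832

d^2_{0,1}(β=1.7227) via Wigner's sum:
With c≡cos(β/2)=0.651414 and s≡sin(β/2)=0.758723, N=[2·2·6·1]^{1/2}=4.898979
The bounds max(0,m−m')=1 and min(l+m,l−m')=2 give 2 terms
  k=1: (−1)^0·4.8990/(2)·0.6514^3·0.7587^1 = +0.513724
  k=2: (−1)^1·4.8990/(2)·0.6514^1·0.7587^3 = -0.696918
d^2_{0,1}(1.7227) = +0.513724 -0.696918 = -0.183194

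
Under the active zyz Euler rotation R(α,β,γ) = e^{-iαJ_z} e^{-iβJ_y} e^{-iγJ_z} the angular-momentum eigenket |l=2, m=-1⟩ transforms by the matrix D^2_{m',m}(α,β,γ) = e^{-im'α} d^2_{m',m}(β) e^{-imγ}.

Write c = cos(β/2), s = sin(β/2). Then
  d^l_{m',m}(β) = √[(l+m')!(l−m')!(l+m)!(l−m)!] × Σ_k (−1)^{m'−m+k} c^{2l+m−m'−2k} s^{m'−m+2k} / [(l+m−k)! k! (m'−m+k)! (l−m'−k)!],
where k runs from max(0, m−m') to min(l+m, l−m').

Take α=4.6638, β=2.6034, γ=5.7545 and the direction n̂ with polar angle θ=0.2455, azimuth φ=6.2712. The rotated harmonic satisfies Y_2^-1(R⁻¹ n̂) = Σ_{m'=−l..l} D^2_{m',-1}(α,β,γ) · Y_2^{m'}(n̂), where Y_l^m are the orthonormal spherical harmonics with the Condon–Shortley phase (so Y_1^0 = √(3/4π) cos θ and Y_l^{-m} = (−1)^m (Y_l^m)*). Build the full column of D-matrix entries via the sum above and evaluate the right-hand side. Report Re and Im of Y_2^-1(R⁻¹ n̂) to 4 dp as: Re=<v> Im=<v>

Re=0.3528 Im=-0.0241

Need the full column D^2_{m',-1} for m'=−2..2 at α=4.6638, β=2.6034, γ=5.7545.
cos(β/2)=0.265860, sin(β/2)=0.964012
d^2_{-2,-1}: single k=1 term ⇒ +0.036230;  D = -0.029363+0.021224i
d^2_{-1,-1}: k∈[0..1] ⇒ +0.004996 -0.197058 = -0.192062;  D = +0.104816+0.160939i
d^2_{0,-1}: k∈[0..1] ⇒ -0.044373 +0.583413 = +0.539040;  D = +0.465445-0.271891i
d^2_{1,-1}: k∈[0..1] ⇒ +0.197058 -0.863632 = -0.666575;  D = -0.307867-0.591219i
d^2_{2,-1}: single k=0 term ⇒ -0.476355;  D = +0.432690-0.199231i
Y_2^{m'}(θ=0.2455,φ=6.2712) and Σ D·Y over m':
  (-0.0294+0.0212i)·(+0.0228+0.0005i)  (+0.1048+0.1609i)·(+0.1821+0.0022i)  (+0.4654-0.2719i)·(+0.5749+0.0000i)  (-0.3079-0.5912i)·(-0.1821+0.0022i)  (+0.4327-0.1992i)·(+0.0228-0.0005i)
Y_2^-1(R⁻¹ n̂) = +0.352757-0.024083i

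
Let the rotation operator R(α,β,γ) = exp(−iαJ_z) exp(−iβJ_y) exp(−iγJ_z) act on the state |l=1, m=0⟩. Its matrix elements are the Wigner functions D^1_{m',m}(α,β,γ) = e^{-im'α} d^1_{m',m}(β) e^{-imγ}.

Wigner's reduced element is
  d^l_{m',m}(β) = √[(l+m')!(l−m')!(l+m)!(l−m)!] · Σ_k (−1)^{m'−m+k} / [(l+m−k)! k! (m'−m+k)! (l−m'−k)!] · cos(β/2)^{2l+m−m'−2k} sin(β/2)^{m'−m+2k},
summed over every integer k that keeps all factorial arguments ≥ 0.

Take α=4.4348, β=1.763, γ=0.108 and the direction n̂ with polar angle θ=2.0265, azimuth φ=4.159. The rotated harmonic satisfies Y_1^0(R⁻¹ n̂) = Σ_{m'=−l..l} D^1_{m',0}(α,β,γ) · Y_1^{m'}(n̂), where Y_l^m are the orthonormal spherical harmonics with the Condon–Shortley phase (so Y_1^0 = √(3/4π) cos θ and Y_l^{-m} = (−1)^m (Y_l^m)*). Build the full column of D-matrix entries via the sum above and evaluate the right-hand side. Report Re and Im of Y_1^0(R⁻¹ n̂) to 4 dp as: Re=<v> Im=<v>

Need the full column D^1_{m',0} for m'=−1..1 at α=4.4348, β=1.763, γ=0.108.
cos(β/2)=0.635994, sin(β/2)=0.771694
d^1_{-1,0}: single k=1 term ⇒ +0.694086;  D = -0.190206-0.667516i
d^1_{0,0}: k∈[0..1] ⇒ +0.404489 -0.595511 = -0.191022;  D = -0.191022+0.000000i
d^1_{1,0}: single k=0 term ⇒ -0.694086;  D = +0.190206-0.667516i
Y_1^{m'}(θ=2.0265,φ=4.159) and Σ D·Y over m':
  (-0.1902-0.6675i)·(-0.1631+0.2639i)  (-0.1910+0.0000i)·(-0.2150+0.0000i)  (+0.1902-0.6675i)·(+0.1631+0.2639i)
Y_1^0(R⁻¹ n̂) = +0.455462+0.000000i

Re=0.4555 Im=0.0000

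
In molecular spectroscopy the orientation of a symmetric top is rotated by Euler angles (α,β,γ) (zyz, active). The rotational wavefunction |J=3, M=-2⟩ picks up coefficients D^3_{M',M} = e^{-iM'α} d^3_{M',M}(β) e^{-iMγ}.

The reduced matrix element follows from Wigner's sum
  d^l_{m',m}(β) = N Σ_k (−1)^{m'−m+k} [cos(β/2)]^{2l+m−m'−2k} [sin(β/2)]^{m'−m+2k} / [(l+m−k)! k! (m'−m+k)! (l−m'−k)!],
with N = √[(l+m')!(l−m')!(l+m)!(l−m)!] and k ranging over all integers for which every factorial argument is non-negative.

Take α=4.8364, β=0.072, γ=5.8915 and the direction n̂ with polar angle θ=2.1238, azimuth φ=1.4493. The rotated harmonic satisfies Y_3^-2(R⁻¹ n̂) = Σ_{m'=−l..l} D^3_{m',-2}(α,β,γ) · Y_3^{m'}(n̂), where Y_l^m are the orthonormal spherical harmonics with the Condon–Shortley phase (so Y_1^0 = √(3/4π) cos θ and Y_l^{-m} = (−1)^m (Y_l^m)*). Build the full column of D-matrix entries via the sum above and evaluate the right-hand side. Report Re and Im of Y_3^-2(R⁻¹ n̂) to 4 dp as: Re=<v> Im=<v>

Need the full column D^3_{m',-2} for m'=−3..3 at α=4.8364, β=0.072, γ=5.8915.
cos(β/2)=0.999352, sin(β/2)=0.035992
d^3_{-3,-2}: single k=1 term ⇒ +0.087877;  D = +0.035136+0.080547i
d^3_{-2,-2}: k∈[0..1] ⇒ +0.996119 -0.006460 = +0.989658;  D = -0.851196+0.504865i
d^3_{-1,-2}: k∈[0..1] ⇒ -0.113449 +0.000294 = -0.113155;  D = +0.069320+0.089436i
d^3_{0,-2}: k∈[0..1] ⇒ +0.007077 -0.000009 = +0.007068;  D = +0.005008-0.004988i
d^3_{1,-2}: k∈[0..1] ⇒ -0.000294 +0.000000 = -0.000294;  D = -0.000232-0.000181i
d^3_{2,-2}: k∈[0..1] ⇒ +0.000008 -0.000000 = +0.000008;  D = -0.000004+0.000007i
d^3_{3,-2}: single k=0 term ⇒ -0.000000;  D = +0.000000+0.000000i
Y_3^{m'}(θ=2.1238,φ=1.4493) and Σ D·Y over m':
  (+0.0351+0.0805i)·(-0.0916+0.2402i)  (-0.8512+0.5049i)·(+0.3773+0.0935i)  (+0.0693+0.0894i)·(+0.0126-0.1036i)  (+0.0050-0.0050i)·(+0.3176+0.0000i)  (-0.0002-0.0002i)·(-0.0126-0.1036i)  (-0.0000+0.0000i)·(+0.3773-0.0935i)  (+0.0000+0.0000i)·(+0.0916+0.2402i)
Y_3^-2(R⁻¹ n̂) = -0.379212+0.104323i

Re=-0.3792 Im=0.1043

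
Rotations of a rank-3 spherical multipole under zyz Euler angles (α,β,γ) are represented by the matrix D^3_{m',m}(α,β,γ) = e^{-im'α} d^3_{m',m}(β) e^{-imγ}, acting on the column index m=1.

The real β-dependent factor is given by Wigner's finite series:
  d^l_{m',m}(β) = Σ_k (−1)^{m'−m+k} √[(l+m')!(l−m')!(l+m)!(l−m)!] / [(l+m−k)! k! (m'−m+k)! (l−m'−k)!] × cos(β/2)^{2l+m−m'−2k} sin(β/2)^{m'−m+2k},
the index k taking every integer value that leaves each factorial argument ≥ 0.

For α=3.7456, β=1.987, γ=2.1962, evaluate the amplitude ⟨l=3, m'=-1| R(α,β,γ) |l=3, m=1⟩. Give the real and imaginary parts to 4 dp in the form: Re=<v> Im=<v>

Split into d^3_{-1,1}(β=1.987) × two z-phases.
c=cos(1.987/2)=0.545760, s=sin(1.987/2)=0.837941; N=√[2·24·24·2]=48.000000
The bounds max(0,m−m')=2 and min(l+m,l−m')=4 give 3 terms
  k=2: (−1)^0·48.0000/(8)·0.5458^4·0.8379^2 = +0.373755
  k=3: (−1)^1·48.0000/(6)·0.5458^2·0.8379^4 = -1.174758
  k=4: (−1)^2·48.0000/(48)·0.5458^0·0.8379^6 = +0.346164
d^3_{-1,1}(1.987) = +0.373755 -1.174758 +0.346164 = -0.454840
Attach z-rotation phases: D = e^{-i(-1)(3.7456)}·(-0.454840)·e^{-i(1)(2.1962)} = -0.009731-0.454736i

Re=-0.0097 Im=-0.4547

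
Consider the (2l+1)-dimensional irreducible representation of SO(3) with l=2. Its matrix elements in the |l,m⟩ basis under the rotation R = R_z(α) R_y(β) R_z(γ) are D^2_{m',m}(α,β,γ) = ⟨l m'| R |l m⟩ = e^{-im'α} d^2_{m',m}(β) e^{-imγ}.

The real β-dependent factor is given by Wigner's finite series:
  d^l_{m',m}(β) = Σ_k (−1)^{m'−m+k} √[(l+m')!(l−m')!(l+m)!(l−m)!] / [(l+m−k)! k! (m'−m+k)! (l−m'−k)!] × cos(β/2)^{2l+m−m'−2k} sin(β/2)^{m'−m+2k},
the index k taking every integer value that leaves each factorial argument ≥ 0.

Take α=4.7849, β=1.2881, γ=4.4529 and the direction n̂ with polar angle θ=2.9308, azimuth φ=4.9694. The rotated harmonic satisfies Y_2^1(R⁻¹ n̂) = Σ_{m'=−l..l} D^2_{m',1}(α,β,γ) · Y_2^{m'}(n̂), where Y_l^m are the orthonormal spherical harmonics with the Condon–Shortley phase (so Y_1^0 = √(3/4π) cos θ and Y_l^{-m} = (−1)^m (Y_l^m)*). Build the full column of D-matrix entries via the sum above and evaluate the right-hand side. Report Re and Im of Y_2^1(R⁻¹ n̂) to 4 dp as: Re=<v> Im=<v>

Re=-0.0170 Im=0.0554

Need the full column D^2_{m',1} for m'=−2..2 at α=4.7849, β=1.2881, γ=4.4529.
cos(β/2)=0.799671, sin(β/2)=0.600439
d^2_{-2,1}: single k=3 term ⇒ +0.346217;  D = +0.136260-0.318275i
d^2_{-1,1}: k∈[2..3] ⇒ +0.691642 -0.129980 = +0.561662;  D = +0.530991+0.183065i
d^2_{0,1}: k∈[1..2] ⇒ +0.752104 -0.424027 = +0.328077;  D = -0.084180+0.317093i
d^2_{1,1}: k∈[0..1] ⇒ +0.408926 -0.691642 = -0.282716;  D = +0.277789+0.052554i
d^2_{2,1}: single k=0 term ⇒ -0.614090;  D = -0.070140+0.610072i
Y_2^{m'}(θ=2.9308,φ=4.9694) and Σ D·Y over m':
  (+0.1363-0.3183i)·(-0.0147+0.0083i)  (+0.5310+0.1831i)·(-0.0402-0.1529i)  (-0.0842+0.3171i)·(+0.5894+0.0000i)  (+0.2778+0.0526i)·(+0.0402-0.1529i)  (-0.0701+0.6101i)·(-0.0147-0.0083i)
Y_2^1(R⁻¹ n̂) = -0.017020+0.055416i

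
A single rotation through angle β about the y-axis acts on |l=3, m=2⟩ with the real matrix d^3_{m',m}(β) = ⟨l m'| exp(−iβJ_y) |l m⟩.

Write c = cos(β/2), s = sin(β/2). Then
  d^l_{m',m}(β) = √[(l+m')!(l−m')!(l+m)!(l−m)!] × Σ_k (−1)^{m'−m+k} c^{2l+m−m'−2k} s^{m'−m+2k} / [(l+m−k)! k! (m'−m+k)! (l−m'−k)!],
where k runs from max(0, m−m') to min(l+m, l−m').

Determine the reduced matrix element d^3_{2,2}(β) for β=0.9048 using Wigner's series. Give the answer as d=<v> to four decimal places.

d^3_{2,2}(β=0.9048) via Wigner's sum:
c=cos(0.9048/2)=0.899401, s=sin(0.9048/2)=0.437125; N=√[120·1·120·1]=120.000000
k∈{0,1} keeps every argument non-negative
  k=0: (−1)^0·120.0000/(120)·0.8994^6·0.4371^0 = +0.529321
  k=1: (−1)^1·120.0000/(24)·0.8994^4·0.4371^2 = -0.625165
d^3_{2,2}(0.9048) = +0.529321 -0.625165 = -0.095844

d=-0.0958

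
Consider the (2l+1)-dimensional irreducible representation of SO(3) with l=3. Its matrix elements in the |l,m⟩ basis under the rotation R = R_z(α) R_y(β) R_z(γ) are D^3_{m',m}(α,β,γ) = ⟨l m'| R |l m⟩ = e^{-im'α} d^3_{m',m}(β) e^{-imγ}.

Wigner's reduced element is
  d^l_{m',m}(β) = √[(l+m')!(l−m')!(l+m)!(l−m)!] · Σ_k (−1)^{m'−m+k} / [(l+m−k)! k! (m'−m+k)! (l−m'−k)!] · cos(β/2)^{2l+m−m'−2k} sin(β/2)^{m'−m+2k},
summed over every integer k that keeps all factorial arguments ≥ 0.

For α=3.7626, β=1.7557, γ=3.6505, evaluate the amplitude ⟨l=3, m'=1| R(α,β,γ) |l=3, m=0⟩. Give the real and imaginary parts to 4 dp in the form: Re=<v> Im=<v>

First d^3_{1,0}(β=1.7557), then the phase factors e^{-i(1)α} and e^{-i(0)γ}:
Half-angle: c=0.638807, s=0.769367. N=√(24·2·6·6)=41.569219
Admissible k: 0..2 (factorial args all ≥0)
  k=0: (−1)^1·41.5692/(12)·0.6388^5·0.7694^1 = -0.283512
  k=1: (−1)^2·41.5692/(4)·0.6388^3·0.7694^3 = +1.233734
  k=2: (−1)^3·41.5692/(12)·0.6388^1·0.7694^5 = -0.596525
d^3_{1,0}(1.7557) = -0.283512 +1.233734 -0.596525 = +0.353697
Attach z-rotation phases: D = e^{-i(1)(3.7626)}·(+0.353697)·e^{-i(0)(3.6505)} = -0.287659+0.205800i

Re=-0.2877 Im=0.2058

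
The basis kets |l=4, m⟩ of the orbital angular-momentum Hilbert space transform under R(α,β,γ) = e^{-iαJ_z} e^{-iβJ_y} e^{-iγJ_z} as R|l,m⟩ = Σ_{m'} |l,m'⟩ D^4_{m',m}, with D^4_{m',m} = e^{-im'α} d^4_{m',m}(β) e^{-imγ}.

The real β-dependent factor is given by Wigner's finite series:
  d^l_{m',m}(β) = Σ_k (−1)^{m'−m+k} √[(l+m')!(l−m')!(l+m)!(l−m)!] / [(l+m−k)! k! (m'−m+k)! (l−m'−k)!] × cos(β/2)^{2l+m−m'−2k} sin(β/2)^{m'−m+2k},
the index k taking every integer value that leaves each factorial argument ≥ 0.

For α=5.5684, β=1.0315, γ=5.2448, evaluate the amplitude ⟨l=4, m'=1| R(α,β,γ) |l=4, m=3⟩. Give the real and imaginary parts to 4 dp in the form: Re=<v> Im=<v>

Re=-0.3000 Im=-0.2468

D^4_{1,3}(5.5684,1.0315,5.2448) = e^{-i·1·5.5684}·d^4_{1,3}(1.0315)·e^{-i·3·5.2448}. Compute d first:
With c≡cos(β/2)=0.869923 and s≡sin(β/2)=0.493187, N=[120·6·5040·1]^{1/2}=1904.940944
k∈{2,3} keeps every argument non-negative
  k=2: (−1)^0·1904.9409/(240)·0.8699^6·0.4932^2 = +0.836719
  k=3: (−1)^1·1904.9409/(144)·0.8699^4·0.4932^4 = -0.448219
d^4_{1,3}(1.0315) = +0.836719 -0.448219 = +0.388499
Phases: e^{-i·(1)·5.5684}=+0.755234+0.655455i, e^{-i·(3)·5.2448}=-0.999651+0.026434i ⇒ D=-0.300037-0.246799i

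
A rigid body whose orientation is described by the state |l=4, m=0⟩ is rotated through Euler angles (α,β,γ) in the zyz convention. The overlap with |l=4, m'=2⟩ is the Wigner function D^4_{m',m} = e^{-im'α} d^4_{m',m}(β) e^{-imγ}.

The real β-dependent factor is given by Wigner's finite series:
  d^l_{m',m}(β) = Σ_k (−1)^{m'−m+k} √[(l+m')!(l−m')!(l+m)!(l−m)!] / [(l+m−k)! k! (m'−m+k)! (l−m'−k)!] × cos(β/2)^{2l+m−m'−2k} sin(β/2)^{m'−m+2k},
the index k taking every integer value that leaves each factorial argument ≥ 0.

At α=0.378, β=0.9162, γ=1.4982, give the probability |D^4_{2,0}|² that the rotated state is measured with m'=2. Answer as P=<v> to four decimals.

P=0.1574

D^4_{2,0}(0.378,0.9162,1.4982) = e^{-i·2·0.378}·d^4_{2,0}(0.9162)·e^{-i·0·1.4982}. Compute d first:
Half-angle: c=0.896894, s=0.442245. N=√(720·2·24·24)=910.735966
Admissible k: 0..2 (factorial args all ≥0)
  k=0: (−1)^2·910.7360/(96)·0.8969^6·0.4422^2 = +0.965816
  k=1: (−1)^3·910.7360/(36)·0.8969^4·0.4422^4 = -0.626190
  k=2: (−1)^4·910.7360/(96)·0.8969^2·0.4422^6 = +0.057093
d^4_{2,0}(0.9162) = +0.965816 -0.626190 +0.057093 = +0.396719
|D^4_{2,0}|² = |d^4_{2,0}(β)|² = (+0.396719)² = 0.157386 (the z-rotation phases have unit modulus)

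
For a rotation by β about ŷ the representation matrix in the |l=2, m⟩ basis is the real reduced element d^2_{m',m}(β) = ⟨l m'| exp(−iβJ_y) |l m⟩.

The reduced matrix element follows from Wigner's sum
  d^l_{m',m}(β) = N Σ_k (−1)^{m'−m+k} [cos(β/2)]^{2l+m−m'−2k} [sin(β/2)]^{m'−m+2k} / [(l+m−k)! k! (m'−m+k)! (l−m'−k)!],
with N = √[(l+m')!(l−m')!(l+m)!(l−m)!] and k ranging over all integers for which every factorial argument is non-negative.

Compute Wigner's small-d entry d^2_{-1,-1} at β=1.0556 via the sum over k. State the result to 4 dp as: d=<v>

d^2_{-1,-1}(β=1.0556) via Wigner's sum:
With c≡cos(β/2)=0.863917 and s≡sin(β/2)=0.503634, N=[1·6·1·6]^{1/2}=6.000000
k∈{0,1} keeps every argument non-negative
  k=0: (−1)^0·6.0000/(6)·0.8639^4·0.5036^0 = +0.557043
  k=1: (−1)^1·6.0000/(2)·0.8639^2·0.5036^2 = -0.567931
d^2_{-1,-1}(1.0556) = +0.557043 -0.567931 = -0.010888

d=-0.0109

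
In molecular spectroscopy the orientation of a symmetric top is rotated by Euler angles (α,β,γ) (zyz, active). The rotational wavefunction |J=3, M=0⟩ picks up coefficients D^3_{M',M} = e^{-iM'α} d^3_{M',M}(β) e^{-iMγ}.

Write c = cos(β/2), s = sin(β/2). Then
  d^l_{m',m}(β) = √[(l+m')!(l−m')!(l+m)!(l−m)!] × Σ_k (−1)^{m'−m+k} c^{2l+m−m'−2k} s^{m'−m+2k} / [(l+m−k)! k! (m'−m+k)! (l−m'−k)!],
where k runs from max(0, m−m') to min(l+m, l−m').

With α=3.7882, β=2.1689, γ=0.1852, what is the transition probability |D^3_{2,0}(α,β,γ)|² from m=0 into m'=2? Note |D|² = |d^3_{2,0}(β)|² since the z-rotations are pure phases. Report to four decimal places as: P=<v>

P=0.2773

First d^3_{2,0}(β=2.1689), then the phase factors e^{-i(2)α} and e^{-i(0)γ}:
c=cos(2.1689/2)=0.467399, s=sin(2.1689/2)=0.884046; N=√[120·1·6·6]=65.726707
k∈{0,1} keeps every argument non-negative
  k=0: (−1)^2·65.7267/(12)·0.4674^4·0.8840^2 = +0.204297
  k=1: (−1)^3·65.7267/(12)·0.4674^2·0.8840^4 = -0.730864
d^3_{2,0}(2.1689) = +0.204297 -0.730864 = -0.526567
|D^3_{2,0}|² = |d^3_{2,0}(β)|² = (-0.526567)² = 0.277273 (the z-rotation phases have unit modulus)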